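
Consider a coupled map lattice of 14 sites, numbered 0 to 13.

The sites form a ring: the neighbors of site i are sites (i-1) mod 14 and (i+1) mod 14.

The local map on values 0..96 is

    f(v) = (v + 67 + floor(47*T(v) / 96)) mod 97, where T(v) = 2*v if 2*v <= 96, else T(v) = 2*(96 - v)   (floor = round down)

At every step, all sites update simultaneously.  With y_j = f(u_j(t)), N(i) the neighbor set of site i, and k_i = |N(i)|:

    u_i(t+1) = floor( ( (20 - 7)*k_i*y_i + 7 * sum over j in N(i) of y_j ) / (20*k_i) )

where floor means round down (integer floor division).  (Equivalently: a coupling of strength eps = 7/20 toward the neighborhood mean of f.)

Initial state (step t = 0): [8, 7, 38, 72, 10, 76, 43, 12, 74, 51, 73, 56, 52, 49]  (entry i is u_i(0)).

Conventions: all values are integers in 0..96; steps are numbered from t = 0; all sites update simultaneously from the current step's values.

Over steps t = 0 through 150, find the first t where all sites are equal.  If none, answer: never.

Answer: 2
Key observation: Synchronization is absorbing here: once all sites are equal they stay equal, and step 2 is the first all-equal step.

Derivation:
t=0: [8, 7, 38, 72, 10, 76, 43, 12, 74, 51, 73, 56, 52, 49]  (not all equal)
t=1: [78, 74, 54, 65, 78, 66, 62, 79, 69, 65, 65, 65, 65, 67]  (not all equal)
t=2: [65, 65, 65, 65, 65, 65, 65, 65, 65, 65, 65, 65, 65, 65]  (all equal)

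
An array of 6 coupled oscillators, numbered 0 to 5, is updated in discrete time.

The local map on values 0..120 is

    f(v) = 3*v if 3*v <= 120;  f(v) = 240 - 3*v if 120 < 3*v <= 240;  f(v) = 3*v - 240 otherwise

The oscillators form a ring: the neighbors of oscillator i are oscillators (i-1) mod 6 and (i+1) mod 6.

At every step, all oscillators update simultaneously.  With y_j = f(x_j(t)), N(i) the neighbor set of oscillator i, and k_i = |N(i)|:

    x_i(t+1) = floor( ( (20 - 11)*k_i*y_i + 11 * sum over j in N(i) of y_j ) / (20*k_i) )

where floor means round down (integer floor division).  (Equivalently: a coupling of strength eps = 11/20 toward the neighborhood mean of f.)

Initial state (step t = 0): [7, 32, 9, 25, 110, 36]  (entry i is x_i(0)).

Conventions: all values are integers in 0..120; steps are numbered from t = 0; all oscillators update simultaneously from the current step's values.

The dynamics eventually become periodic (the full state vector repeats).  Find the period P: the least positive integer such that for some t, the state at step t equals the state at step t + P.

Simulating step by step:
t=0: [7, 32, 9, 25, 110, 36]
t=1: [65, 56, 59, 65, 90, 79]
t=2: [40, 62, 60, 45, 26, 21]
t=3: [86, 73, 70, 85, 81, 82]
t=4: [15, 22, 23, 15, 7, 8]
t=5: [45, 61, 61, 45, 28, 28]
t=6: [86, 70, 70, 86, 89, 89]
t=7: [23, 26, 26, 23, 24, 24]
t=8: [72, 75, 75, 72, 71, 71]
t=9: [22, 17, 17, 22, 26, 26]
t=10: [65, 55, 55, 65, 74, 74]
t=11: [45, 66, 66, 45, 25, 25]
t=12: [79, 59, 59, 79, 83, 83]
t=13: [21, 46, 46, 21, 7, 7]
t=14: [62, 91, 91, 62, 32, 32]
t=15: [59, 38, 38, 59, 84, 84]
t=16: [63, 99, 99, 63, 26, 26]
t=17: [60, 55, 55, 60, 70, 70]
t=18: [55, 70, 70, 55, 38, 38]
t=19: [73, 42, 42, 73, 103, 103]
t=20: [59, 88, 88, 59, 55, 55]
t=21: [55, 34, 34, 55, 71, 71]
t=22: [69, 94, 94, 69, 40, 40]
t=23: [59, 39, 39, 59, 96, 96]
t=24: [73, 102, 102, 73, 52, 52]
t=25: [50, 53, 53, 50, 66, 66]
t=26: [74, 83, 83, 74, 55, 55]
t=27: [31, 11, 11, 31, 59, 59]
t=28: [68, 49, 49, 68, 71, 71]
t=29: [49, 77, 77, 49, 29, 29]
t=30: [68, 32, 32, 68, 88, 88]
t=31: [49, 79, 79, 49, 27, 27]
t=32: [64, 27, 27, 64, 84, 84]
t=33: [47, 71, 71, 47, 21, 21]
t=34: [69, 46, 46, 69, 72, 72]
t=35: [49, 83, 83, 49, 26, 26]
t=36: [65, 32, 32, 65, 82, 82]
t=37: [48, 81, 81, 48, 16, 16]
t=38: [57, 28, 28, 57, 61, 61]
t=39: [69, 79, 79, 69, 60, 60]
t=40: [32, 11, 11, 32, 52, 52]
t=41: [75, 50, 50, 75, 87, 87]
t=42: [37, 69, 69, 37, 19, 19]
t=43: [74, 54, 54, 74, 71, 71]
t=44: [36, 61, 61, 36, 24, 24]
t=45: [84, 71, 71, 84, 81, 81]
t=46: [13, 22, 22, 13, 5, 5]
t=47: [39, 58, 58, 39, 21, 21]
t=48: [88, 80, 80, 88, 77, 77]
t=49: [13, 6, 6, 13, 13, 13]
t=50: [33, 23, 23, 33, 39, 39]
t=51: [95, 77, 77, 95, 112, 112]
t=52: [49, 18, 18, 49, 81, 81]
t=53: [57, 64, 64, 57, 27, 27]
t=54: [66, 53, 53, 66, 77, 77]
t=55: [43, 70, 70, 43, 18, 18]
t=56: [73, 52, 52, 73, 69, 69]
t=57: [41, 66, 66, 41, 29, 29]
t=58: [88, 62, 62, 88, 95, 95]
t=59: [38, 45, 45, 38, 39, 39]
t=60: [112, 107, 107, 112, 116, 116]
t=61: [95, 85, 85, 95, 104, 104]
t=62: [44, 23, 23, 44, 64, 64]
t=63: [80, 79, 79, 80, 64, 64]
t=64: [14, 2, 2, 14, 34, 34]
t=65: [48, 15, 15, 48, 85, 85]
t=66: [59, 59, 59, 59, 37, 37]
t=67: [76, 63, 63, 76, 97, 97]
t=68: [33, 40, 40, 33, 40, 40]
t=69: [110, 114, 114, 110, 114, 114]
t=70: [96, 98, 98, 96, 98, 98]
t=71: [51, 52, 52, 51, 52, 52]
t=72: [85, 84, 84, 85, 84, 84]
t=73: [13, 12, 12, 13, 12, 12]
t=74: [37, 36, 36, 37, 36, 36]
t=75: [109, 108, 108, 109, 108, 108]
t=76: [85, 84, 84, 85, 84, 84]

Answer: 4
Key observation: The state at step 72, [85, 84, 84, 85, 84, 84], reappears at step 76 — and no state repeats earlier — so the cycle the system enters has period 4.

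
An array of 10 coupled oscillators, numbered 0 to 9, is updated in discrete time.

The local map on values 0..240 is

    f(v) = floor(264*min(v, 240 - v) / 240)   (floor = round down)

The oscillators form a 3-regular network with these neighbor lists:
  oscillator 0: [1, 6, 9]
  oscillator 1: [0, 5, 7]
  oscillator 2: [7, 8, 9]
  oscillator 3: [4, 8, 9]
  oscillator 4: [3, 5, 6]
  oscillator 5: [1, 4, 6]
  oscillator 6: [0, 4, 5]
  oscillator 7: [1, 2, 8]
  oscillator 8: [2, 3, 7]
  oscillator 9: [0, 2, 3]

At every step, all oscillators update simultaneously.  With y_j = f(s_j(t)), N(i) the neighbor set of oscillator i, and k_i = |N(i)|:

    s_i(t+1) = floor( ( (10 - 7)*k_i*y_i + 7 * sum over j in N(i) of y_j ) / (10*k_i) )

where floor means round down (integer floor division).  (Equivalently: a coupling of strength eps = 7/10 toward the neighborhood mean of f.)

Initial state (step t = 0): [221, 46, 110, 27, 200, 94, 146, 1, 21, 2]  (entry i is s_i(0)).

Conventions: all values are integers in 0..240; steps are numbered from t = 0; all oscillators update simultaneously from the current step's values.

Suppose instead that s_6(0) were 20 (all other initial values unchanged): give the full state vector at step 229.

Simulating step by step:
t=0: [221, 46, 110, 27, 200, 94, 20, 1, 21, 2]
t=1: [23, 43, 42, 24, 49, 57, 45, 45, 42, 40]
t=2: [40, 45, 46, 41, 47, 53, 47, 47, 42, 35]
t=3: [45, 50, 46, 45, 51, 52, 51, 49, 47, 43]
t=4: [51, 53, 50, 50, 54, 56, 54, 52, 50, 48]
t=5: [56, 58, 54, 55, 58, 59, 58, 56, 55, 54]
t=6: [61, 62, 59, 60, 62, 63, 62, 60, 60, 59]
t=7: [66, 67, 64, 66, 67, 68, 68, 66, 65, 65]
t=8: [72, 72, 70, 71, 73, 73, 73, 71, 71, 71]
t=9: [79, 79, 77, 78, 79, 79, 79, 78, 77, 78]
t=10: [85, 85, 84, 85, 85, 86, 86, 84, 84, 85]
t=11: [93, 93, 92, 92, 93, 93, 93, 92, 92, 92]
t=12: [101, 101, 101, 101, 101, 102, 102, 101, 101, 101]
t=13: [111, 111, 111, 111, 111, 111, 111, 111, 111, 111]
t=14: [122, 122, 122, 122, 122, 122, 122, 122, 122, 122]
t=15: [129, 129, 129, 129, 129, 129, 129, 129, 129, 129]
t=16: [122, 122, 122, 122, 122, 122, 122, 122, 122, 122]

Answer: [129, 129, 129, 129, 129, 129, 129, 129, 129, 129]
Key observation: The state at step 14, [122, 122, 122, 122, 122, 122, 122, 122, 122, 122], reappears at step 16: the system is in a cycle of period 2 from step 14 on.  Therefore the state at step 229 equals the state at step 14 + ((229 - 14) mod 2) = 15, which is [129, 129, 129, 129, 129, 129, 129, 129, 129, 129].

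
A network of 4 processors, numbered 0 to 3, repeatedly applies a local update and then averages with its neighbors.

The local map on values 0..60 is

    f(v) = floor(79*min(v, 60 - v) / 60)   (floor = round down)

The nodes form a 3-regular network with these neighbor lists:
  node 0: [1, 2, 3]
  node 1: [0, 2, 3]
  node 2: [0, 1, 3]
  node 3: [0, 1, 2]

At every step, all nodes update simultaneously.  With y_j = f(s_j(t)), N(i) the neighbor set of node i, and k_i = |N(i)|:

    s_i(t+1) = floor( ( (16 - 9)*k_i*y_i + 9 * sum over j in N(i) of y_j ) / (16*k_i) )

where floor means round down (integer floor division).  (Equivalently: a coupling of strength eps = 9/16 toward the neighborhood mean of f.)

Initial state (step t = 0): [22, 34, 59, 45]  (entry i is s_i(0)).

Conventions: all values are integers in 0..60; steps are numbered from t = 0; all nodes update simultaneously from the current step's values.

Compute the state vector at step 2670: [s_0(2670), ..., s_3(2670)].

Simulating step by step:
t=0: [22, 34, 59, 45]
t=1: [22, 23, 15, 20]
t=2: [26, 26, 24, 25]
t=3: [33, 33, 32, 32]
t=4: [35, 35, 35, 35]
t=5: [32, 32, 32, 32]
t=6: [36, 36, 36, 36]
t=7: [31, 31, 31, 31]
t=8: [38, 38, 38, 38]
t=9: [28, 28, 28, 28]
t=10: [36, 36, 36, 36]

Answer: [36, 36, 36, 36]
Key observation: The state at step 6, [36, 36, 36, 36], reappears at step 10: the system is in a cycle of period 4 from step 6 on.  Therefore the state at step 2670 equals the state at step 6 + ((2670 - 6) mod 4) = 6, which is [36, 36, 36, 36].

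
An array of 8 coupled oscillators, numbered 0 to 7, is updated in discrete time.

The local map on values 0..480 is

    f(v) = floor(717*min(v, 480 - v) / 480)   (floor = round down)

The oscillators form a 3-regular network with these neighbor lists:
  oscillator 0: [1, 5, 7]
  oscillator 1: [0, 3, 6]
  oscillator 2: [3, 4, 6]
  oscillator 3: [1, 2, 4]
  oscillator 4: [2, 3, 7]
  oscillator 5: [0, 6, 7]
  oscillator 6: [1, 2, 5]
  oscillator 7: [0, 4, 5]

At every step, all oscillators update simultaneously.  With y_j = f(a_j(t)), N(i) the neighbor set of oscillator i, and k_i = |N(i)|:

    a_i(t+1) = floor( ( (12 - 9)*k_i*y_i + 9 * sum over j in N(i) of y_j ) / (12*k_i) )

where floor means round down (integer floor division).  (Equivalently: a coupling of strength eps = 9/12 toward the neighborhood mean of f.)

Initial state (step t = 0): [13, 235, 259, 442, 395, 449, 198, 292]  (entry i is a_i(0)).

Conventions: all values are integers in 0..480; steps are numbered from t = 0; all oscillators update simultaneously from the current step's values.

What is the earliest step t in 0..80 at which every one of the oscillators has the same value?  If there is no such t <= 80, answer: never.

Answer: 20
Key observation: Synchronization is absorbing here: once all oscillators are equal they stay equal, and step 20 is the first all-equal step.

Derivation:
t=0: [13, 235, 259, 442, 395, 449, 198, 292]  (not all equal)
t=1: [174, 180, 201, 215, 198, 160, 255, 117]  (not all equal)
t=2: [235, 296, 313, 296, 272, 252, 285, 241]  (not all equal)
t=3: [330, 297, 281, 276, 297, 334, 288, 339]  (not all equal)
t=4: [231, 271, 290, 286, 271, 234, 268, 231]  (not all equal)
t=5: [337, 315, 300, 299, 307, 338, 315, 337]  (not all equal)
t=6: [221, 243, 260, 260, 252, 221, 243, 224]  (not all equal)
t=7: [337, 341, 337, 337, 332, 337, 341, 333]  (not all equal)
t=8: [213, 210, 213, 213, 216, 213, 210, 216]  (not all equal)
t=9: [317, 315, 317, 317, 320, 317, 315, 320]  (not all equal)
t=10: [242, 244, 242, 242, 241, 242, 244, 241]  (not all equal)
t=11: [354, 353, 354, 354, 356, 354, 353, 356]  (not all equal)
t=12: [187, 188, 187, 187, 186, 187, 188, 186]  (not all equal)
t=13: [278, 279, 278, 278, 278, 278, 279, 278]  (not all equal)
t=14: [300, 300, 300, 300, 301, 300, 300, 301]  (not all equal)
t=15: [267, 268, 267, 267, 267, 267, 268, 267]  (not all equal)
t=16: [317, 317, 317, 317, 318, 317, 317, 318]  (not all equal)
t=17: [242, 243, 242, 242, 242, 242, 243, 242]  (not all equal)
t=18: [354, 354, 354, 354, 355, 354, 354, 355]  (not all equal)
t=19: [187, 188, 187, 187, 187, 187, 188, 187]  (not all equal)
t=20: [279, 279, 279, 279, 279, 279, 279, 279]  (all equal)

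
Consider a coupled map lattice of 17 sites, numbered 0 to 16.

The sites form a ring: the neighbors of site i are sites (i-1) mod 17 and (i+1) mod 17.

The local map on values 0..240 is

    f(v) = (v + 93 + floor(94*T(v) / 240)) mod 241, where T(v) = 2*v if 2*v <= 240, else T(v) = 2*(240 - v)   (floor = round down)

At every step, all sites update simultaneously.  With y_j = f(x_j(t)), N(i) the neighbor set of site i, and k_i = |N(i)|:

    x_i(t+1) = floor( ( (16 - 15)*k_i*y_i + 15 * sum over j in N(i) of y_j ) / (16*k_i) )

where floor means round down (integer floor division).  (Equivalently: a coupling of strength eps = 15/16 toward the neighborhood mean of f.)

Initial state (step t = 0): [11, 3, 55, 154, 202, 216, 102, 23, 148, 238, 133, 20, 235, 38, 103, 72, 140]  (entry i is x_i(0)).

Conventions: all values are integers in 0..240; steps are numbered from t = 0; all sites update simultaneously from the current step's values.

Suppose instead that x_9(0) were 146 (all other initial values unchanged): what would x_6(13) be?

Simulating step by step:
t=0: [11, 3, 55, 154, 202, 216, 102, 23, 148, 146, 133, 20, 235, 38, 103, 72, 140]
t=1: [85, 148, 92, 133, 79, 59, 105, 57, 100, 70, 97, 82, 140, 68, 180, 63, 160]
t=2: [68, 13, 66, 120, 139, 139, 186, 44, 194, 38, 215, 59, 216, 83, 201, 84, 102]
t=3: [83, 206, 98, 135, 68, 74, 117, 86, 160, 88, 173, 93, 98, 79, 5, 54, 102]
t=4: [54, 17, 73, 116, 150, 142, 111, 63, 10, 71, 16, 49, 118, 74, 204, 74, 90]
t=5: [75, 200, 98, 141, 64, 61, 131, 87, 205, 121, 194, 97, 193, 82, 215, 59, 194]
t=6: [91, 123, 73, 113, 139, 141, 101, 71, 39, 81, 47, 77, 128, 93, 210, 91, 203]
t=7: [70, 115, 69, 140, 62, 52, 137, 104, 223, 173, 229, 128, 119, 72, 19, 79, 18]
t=8: [98, 206, 73, 200, 132, 139, 108, 75, 58, 87, 73, 75, 139, 102, 220, 132, 218]
t=9: [81, 121, 92, 141, 75, 56, 141, 126, 121, 196, 123, 151, 125, 75, 52, 85, 49]
t=10: [130, 122, 64, 117, 136, 150, 125, 67, 73, 67, 76, 66, 143, 132, 118, 171, 123]
t=11: [66, 133, 72, 133, 66, 68, 137, 149, 212, 224, 212, 152, 134, 66, 71, 64, 72]
t=12: [148, 206, 77, 206, 145, 144, 138, 76, 80, 85, 80, 76, 136, 148, 209, 219, 209]
t=13: [83, 146, 93, 146, 77, 70, 144, 156, 122, 220, 122, 156, 144, 76, 79, 85, 79]

Answer: x_6(13) = 144
Key observation: This trace re-runs the system from the modified initial state.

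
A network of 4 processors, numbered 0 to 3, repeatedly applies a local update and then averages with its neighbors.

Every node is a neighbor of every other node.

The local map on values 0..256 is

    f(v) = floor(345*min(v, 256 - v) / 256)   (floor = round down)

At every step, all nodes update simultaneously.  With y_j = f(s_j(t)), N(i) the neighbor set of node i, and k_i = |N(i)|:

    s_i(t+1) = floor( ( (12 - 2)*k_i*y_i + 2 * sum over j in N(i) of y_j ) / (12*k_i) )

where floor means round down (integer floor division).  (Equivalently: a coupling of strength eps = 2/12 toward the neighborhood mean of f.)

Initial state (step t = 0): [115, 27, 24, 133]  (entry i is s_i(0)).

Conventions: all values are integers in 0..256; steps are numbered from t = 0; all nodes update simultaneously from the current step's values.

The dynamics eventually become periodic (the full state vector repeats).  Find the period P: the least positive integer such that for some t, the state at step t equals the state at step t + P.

Simulating step by step:
t=0: [115, 27, 24, 133]
t=1: [141, 49, 46, 149]
t=2: [143, 74, 71, 135]
t=3: [146, 105, 102, 155]
t=4: [146, 140, 137, 137]
t=5: [149, 156, 159, 159]
t=6: [141, 134, 131, 131]
t=7: [156, 163, 167, 167]
t=8: [131, 124, 120, 120]
t=9: [167, 166, 161, 161]
t=10: [120, 121, 127, 127]
t=11: [162, 163, 170, 170]
t=12: [124, 123, 116, 116]
t=13: [165, 164, 157, 157]
t=14: [123, 124, 131, 131]
t=15: [165, 167, 167, 167]
t=16: [121, 119, 119, 119]
t=17: [162, 160, 160, 160]
t=18: [126, 128, 128, 128]
t=19: [169, 171, 171, 171]
t=20: [116, 114, 114, 114]
t=21: [155, 153, 153, 153]
t=22: [136, 137, 137, 137]
t=23: [160, 160, 160, 160]
t=24: [129, 129, 129, 129]
t=25: [171, 171, 171, 171]
t=26: [114, 114, 114, 114]
t=27: [153, 153, 153, 153]
t=28: [138, 138, 138, 138]
t=29: [159, 159, 159, 159]
t=30: [130, 130, 130, 130]
t=31: [169, 169, 169, 169]
t=32: [117, 117, 117, 117]
t=33: [157, 157, 157, 157]
t=34: [133, 133, 133, 133]
t=35: [165, 165, 165, 165]
t=36: [122, 122, 122, 122]
t=37: [164, 164, 164, 164]
t=38: [123, 123, 123, 123]
t=39: [165, 165, 165, 165]

Answer: 4
Key observation: The state at step 35, [165, 165, 165, 165], reappears at step 39 — and no state repeats earlier — so the cycle the system enters has period 4.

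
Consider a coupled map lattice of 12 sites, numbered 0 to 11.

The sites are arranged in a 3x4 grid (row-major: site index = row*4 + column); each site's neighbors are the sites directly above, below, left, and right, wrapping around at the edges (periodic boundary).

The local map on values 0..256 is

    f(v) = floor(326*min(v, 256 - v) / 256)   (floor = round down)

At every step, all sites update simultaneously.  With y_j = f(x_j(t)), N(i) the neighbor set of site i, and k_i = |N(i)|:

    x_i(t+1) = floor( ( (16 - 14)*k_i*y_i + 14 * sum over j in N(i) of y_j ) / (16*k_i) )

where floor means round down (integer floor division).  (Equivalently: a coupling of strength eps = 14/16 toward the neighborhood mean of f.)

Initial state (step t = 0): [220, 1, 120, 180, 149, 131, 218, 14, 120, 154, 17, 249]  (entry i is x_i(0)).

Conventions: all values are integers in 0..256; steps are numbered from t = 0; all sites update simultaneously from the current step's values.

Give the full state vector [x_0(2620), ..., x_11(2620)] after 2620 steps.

Simulating step by step:
t=0: [220, 1, 120, 180, 149, 131, 218, 14, 120, 154, 17, 249]
t=1: [89, 106, 55, 60, 98, 88, 82, 65, 88, 88, 76, 63]
t=2: [111, 105, 98, 84, 107, 117, 91, 94, 107, 113, 92, 90]
t=3: [129, 138, 118, 122, 136, 133, 125, 117, 133, 134, 123, 118]
t=4: [154, 154, 154, 152, 154, 154, 153, 153, 154, 154, 153, 153]
t=5: [129, 129, 130, 130, 129, 129, 130, 130, 129, 129, 130, 130]
t=6: [160, 160, 160, 160, 160, 160, 160, 160, 160, 160, 160, 160]
t=7: [122, 122, 122, 122, 122, 122, 122, 122, 122, 122, 122, 122]
t=8: [155, 155, 155, 155, 155, 155, 155, 155, 155, 155, 155, 155]
t=9: [128, 128, 128, 128, 128, 128, 128, 128, 128, 128, 128, 128]
t=10: [163, 163, 163, 163, 163, 163, 163, 163, 163, 163, 163, 163]
t=11: [118, 118, 118, 118, 118, 118, 118, 118, 118, 118, 118, 118]
t=12: [150, 150, 150, 150, 150, 150, 150, 150, 150, 150, 150, 150]
t=13: [134, 134, 134, 134, 134, 134, 134, 134, 134, 134, 134, 134]
t=14: [155, 155, 155, 155, 155, 155, 155, 155, 155, 155, 155, 155]

Answer: [163, 163, 163, 163, 163, 163, 163, 163, 163, 163, 163, 163]
Key observation: The state at step 8, [155, 155, 155, 155, 155, 155, 155, 155, 155, 155, 155, 155], reappears at step 14: the system is in a cycle of period 6 from step 8 on.  Therefore the state at step 2620 equals the state at step 8 + ((2620 - 8) mod 6) = 10, which is [163, 163, 163, 163, 163, 163, 163, 163, 163, 163, 163, 163].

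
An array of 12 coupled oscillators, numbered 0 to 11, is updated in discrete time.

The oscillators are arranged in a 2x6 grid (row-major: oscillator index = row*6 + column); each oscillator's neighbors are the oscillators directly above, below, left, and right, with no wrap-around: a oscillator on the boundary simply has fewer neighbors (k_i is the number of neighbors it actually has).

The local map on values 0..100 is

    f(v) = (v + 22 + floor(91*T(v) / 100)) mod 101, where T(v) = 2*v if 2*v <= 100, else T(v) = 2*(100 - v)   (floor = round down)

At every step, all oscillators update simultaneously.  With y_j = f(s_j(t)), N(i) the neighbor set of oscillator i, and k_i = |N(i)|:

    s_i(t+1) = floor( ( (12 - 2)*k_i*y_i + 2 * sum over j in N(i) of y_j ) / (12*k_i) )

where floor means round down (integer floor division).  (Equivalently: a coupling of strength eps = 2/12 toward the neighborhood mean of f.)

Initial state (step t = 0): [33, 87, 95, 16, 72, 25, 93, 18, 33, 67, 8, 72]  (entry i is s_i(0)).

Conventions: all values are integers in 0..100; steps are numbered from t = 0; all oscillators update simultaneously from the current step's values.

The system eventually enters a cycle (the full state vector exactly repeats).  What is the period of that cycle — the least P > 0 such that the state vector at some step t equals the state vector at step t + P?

Simulating step by step:
t=0: [33, 87, 95, 16, 72, 25, 93, 18, 33, 67, 8, 72]
t=1: [16, 32, 27, 62, 47, 83, 28, 63, 19, 46, 44, 47]
t=2: [65, 21, 89, 54, 51, 37, 93, 52, 73, 51, 46, 50]
t=3: [49, 75, 35, 56, 58, 31, 30, 58, 44, 59, 51, 57]
t=4: [53, 41, 23, 54, 52, 15, 13, 50, 44, 54, 60, 52]
t=5: [57, 41, 79, 59, 59, 63, 58, 59, 48, 57, 54, 59]
t=6: [54, 38, 39, 53, 54, 51, 55, 53, 54, 56, 57, 54]
t=7: [55, 31, 33, 57, 58, 60, 57, 57, 56, 57, 56, 58]
t=8: [52, 13, 18, 53, 55, 53, 56, 53, 54, 56, 56, 55]
t=9: [59, 58, 69, 59, 57, 58, 57, 58, 58, 57, 57, 57]
t=10: [54, 54, 47, 53, 55, 55, 55, 55, 54, 55, 56, 55]
t=11: [57, 57, 53, 58, 57, 57, 57, 57, 57, 57, 57, 57]
t=12: [56, 56, 58, 55, 55, 56, 56, 56, 56, 55, 56, 56]
t=13: [57, 56, 55, 56, 57, 57, 57, 57, 56, 57, 57, 57]
t=14: [56, 56, 57, 56, 56, 56, 56, 56, 56, 56, 56, 56]
t=15: [57, 56, 56, 56, 57, 57, 57, 57, 56, 57, 57, 57]
t=16: [56, 56, 57, 56, 56, 56, 56, 56, 56, 56, 56, 56]

Answer: 2
Key observation: The state at step 14, [56, 56, 57, 56, 56, 56, 56, 56, 56, 56, 56, 56], reappears at step 16 — and no state repeats earlier — so the cycle the system enters has period 2.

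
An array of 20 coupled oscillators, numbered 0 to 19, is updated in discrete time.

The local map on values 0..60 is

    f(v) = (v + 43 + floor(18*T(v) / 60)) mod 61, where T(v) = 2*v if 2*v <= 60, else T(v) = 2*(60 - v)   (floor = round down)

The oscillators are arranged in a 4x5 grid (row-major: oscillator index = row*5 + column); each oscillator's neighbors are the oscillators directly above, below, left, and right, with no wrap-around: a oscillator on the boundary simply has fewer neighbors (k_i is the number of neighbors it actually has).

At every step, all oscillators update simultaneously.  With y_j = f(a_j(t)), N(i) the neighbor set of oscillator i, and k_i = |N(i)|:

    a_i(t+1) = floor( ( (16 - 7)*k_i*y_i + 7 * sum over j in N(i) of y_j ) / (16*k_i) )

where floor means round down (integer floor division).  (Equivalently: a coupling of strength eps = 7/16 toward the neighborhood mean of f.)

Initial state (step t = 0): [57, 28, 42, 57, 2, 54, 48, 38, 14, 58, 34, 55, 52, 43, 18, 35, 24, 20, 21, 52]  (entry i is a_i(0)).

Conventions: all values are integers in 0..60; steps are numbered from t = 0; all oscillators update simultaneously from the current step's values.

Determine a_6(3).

Answer: a_6(3) = 29

Derivation:
t=0: [57, 28, 42, 57, 2, 54, 48, 38, 14, 58, 34, 55, 52, 43, 18, 35, 24, 20, 21, 52]
t=1: [36, 30, 33, 34, 43, 37, 35, 30, 18, 31, 33, 36, 34, 27, 22, 29, 23, 18, 21, 26]
t=2: [31, 30, 30, 28, 33, 31, 31, 28, 18, 25, 30, 30, 28, 22, 20, 26, 20, 14, 16, 19]
t=3: [30, 30, 28, 24, 27, 30, 29, 25, 15, 20, 28, 27, 23, 15, 15, 22, 16, 9, 8, 11]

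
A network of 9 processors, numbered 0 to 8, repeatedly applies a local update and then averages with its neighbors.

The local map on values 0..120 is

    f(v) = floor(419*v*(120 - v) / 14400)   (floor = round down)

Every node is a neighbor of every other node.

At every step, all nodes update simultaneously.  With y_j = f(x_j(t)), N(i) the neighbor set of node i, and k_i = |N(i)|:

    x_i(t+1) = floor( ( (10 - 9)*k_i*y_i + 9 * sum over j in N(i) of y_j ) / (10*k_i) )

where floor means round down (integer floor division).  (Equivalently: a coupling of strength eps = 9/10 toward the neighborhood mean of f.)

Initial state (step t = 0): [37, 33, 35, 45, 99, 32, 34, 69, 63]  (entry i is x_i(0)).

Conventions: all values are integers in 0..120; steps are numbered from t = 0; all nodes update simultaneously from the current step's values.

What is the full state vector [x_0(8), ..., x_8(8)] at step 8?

Simulating step by step:
t=0: [37, 33, 35, 45, 99, 32, 34, 69, 63]
t=1: [87, 87, 87, 87, 87, 87, 87, 87, 87]
t=2: [83, 83, 83, 83, 83, 83, 83, 83, 83]
t=3: [89, 89, 89, 89, 89, 89, 89, 89, 89]
t=4: [80, 80, 80, 80, 80, 80, 80, 80, 80]
t=5: [93, 93, 93, 93, 93, 93, 93, 93, 93]
t=6: [73, 73, 73, 73, 73, 73, 73, 73, 73]
t=7: [99, 99, 99, 99, 99, 99, 99, 99, 99]
t=8: [60, 60, 60, 60, 60, 60, 60, 60, 60]

Answer: [60, 60, 60, 60, 60, 60, 60, 60, 60]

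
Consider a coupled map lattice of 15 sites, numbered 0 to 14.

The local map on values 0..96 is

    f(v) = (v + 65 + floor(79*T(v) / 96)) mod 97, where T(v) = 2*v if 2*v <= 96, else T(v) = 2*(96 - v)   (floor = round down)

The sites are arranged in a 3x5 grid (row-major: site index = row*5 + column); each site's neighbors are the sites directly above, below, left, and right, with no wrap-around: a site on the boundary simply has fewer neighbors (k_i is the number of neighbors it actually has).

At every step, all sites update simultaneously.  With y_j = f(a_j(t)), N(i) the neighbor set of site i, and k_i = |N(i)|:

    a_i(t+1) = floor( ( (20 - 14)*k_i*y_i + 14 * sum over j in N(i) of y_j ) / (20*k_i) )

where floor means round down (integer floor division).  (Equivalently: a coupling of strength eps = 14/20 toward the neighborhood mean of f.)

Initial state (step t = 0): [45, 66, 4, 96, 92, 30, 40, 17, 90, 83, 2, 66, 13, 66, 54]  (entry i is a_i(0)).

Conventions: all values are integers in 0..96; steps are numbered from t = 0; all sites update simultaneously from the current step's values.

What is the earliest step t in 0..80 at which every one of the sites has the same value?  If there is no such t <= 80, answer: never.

Answer: 9
Key observation: Synchronization is absorbing here: once all sites are equal they stay equal, and step 9 is the first all-equal step.

Derivation:
t=0: [45, 66, 4, 96, 92, 30, 40, 17, 90, 83, 2, 66, 13, 66, 54]  (not all equal)
t=1: [71, 79, 59, 67, 67, 67, 61, 41, 60, 73, 66, 58, 42, 62, 81]  (not all equal)
t=2: [78, 81, 80, 84, 80, 82, 81, 82, 82, 79, 84, 84, 81, 81, 78]  (not all equal)
t=3: [73, 73, 72, 72, 72, 73, 72, 73, 72, 74, 71, 71, 72, 73, 73]  (not all equal)
t=4: [78, 78, 78, 79, 78, 78, 78, 78, 78, 78, 79, 79, 78, 78, 78]  (not all equal)
t=5: [75, 75, 74, 74, 74, 74, 74, 75, 74, 75, 74, 74, 74, 75, 75]  (not all equal)
t=6: [77, 77, 77, 78, 77, 77, 77, 77, 77, 77, 78, 78, 77, 77, 77]  (not all equal)
t=7: [76, 76, 75, 75, 75, 75, 75, 76, 75, 76, 75, 75, 75, 76, 76]  (not all equal)
t=8: [76, 76, 76, 77, 76, 76, 76, 76, 76, 76, 77, 77, 76, 76, 76]  (not all equal)
t=9: [76, 76, 76, 76, 76, 76, 76, 76, 76, 76, 76, 76, 76, 76, 76]  (all equal)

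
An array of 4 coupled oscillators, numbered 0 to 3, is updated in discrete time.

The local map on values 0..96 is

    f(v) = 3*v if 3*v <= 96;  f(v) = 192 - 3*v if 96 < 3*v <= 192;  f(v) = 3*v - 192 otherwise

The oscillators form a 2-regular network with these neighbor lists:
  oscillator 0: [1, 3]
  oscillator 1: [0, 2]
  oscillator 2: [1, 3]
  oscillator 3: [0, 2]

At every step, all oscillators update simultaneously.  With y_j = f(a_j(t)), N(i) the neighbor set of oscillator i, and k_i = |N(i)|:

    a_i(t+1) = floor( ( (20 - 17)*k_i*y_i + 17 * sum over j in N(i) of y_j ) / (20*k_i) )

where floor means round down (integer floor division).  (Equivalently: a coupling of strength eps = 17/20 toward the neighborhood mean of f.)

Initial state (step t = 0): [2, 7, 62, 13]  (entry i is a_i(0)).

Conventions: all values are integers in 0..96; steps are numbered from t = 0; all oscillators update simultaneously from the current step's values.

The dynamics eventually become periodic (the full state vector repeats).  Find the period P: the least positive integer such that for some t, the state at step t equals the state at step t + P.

Answer: 4
Key observation: The state at step 21, [36, 36, 36, 36], reappears at step 25 — and no state repeats earlier — so the cycle the system enters has period 4.

Derivation:
t=0: [2, 7, 62, 13]
t=1: [26, 8, 26, 10]
t=2: [34, 69, 34, 70]
t=3: [27, 78, 27, 79]
t=4: [49, 75, 49, 75]
t=5: [34, 43, 34, 43]
t=6: [67, 85, 67, 85]
t=7: [54, 17, 54, 17]
t=8: [47, 33, 47, 33]
t=9: [86, 57, 86, 57]
t=10: [27, 59, 27, 59]
t=11: [24, 71, 24, 71]
t=12: [28, 64, 28, 64]
t=13: [12, 71, 12, 71]
t=14: [23, 33, 23, 33]
t=15: [89, 72, 89, 72]
t=16: [31, 67, 31, 67]
t=17: [21, 80, 21, 80]
t=18: [50, 60, 50, 60]
t=19: [16, 37, 16, 37]
t=20: [76, 52, 76, 52]
t=21: [36, 36, 36, 36]
t=22: [84, 84, 84, 84]
t=23: [60, 60, 60, 60]
t=24: [12, 12, 12, 12]
t=25: [36, 36, 36, 36]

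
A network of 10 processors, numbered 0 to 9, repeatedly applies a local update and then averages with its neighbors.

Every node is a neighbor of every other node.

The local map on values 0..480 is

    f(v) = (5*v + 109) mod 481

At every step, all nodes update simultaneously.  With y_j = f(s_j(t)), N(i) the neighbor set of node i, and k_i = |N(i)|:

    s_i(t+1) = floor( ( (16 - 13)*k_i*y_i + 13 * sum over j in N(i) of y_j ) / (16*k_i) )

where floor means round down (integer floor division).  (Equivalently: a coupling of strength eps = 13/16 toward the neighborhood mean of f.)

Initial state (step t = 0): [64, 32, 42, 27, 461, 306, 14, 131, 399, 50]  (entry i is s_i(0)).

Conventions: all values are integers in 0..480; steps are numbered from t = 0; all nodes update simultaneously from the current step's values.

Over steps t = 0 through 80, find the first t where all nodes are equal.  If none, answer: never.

Answer: 10
Key observation: Synchronization is absorbing here: once all nodes are equal they stay equal, and step 10 is the first all-equal step.

Derivation:
t=0: [64, 32, 42, 27, 461, 306, 14, 131, 399, 50]  (not all equal)
t=1: [264, 248, 253, 246, 223, 241, 240, 250, 240, 257]  (not all equal)
t=2: [386, 378, 381, 377, 366, 375, 374, 379, 374, 383]  (not all equal)
t=3: [75, 71, 73, 71, 66, 70, 69, 72, 69, 74]  (not all equal)
t=4: [375, 420, 421, 420, 418, 420, 419, 421, 419, 422]  (not all equal)
t=5: [242, 264, 265, 264, 263, 264, 264, 265, 264, 265]  (not all equal)
t=6: [447, 457, 458, 457, 457, 457, 457, 458, 457, 458]  (not all equal)
t=7: [461, 466, 467, 466, 466, 466, 466, 467, 466, 467]  (not all equal)
t=8: [30, 33, 33, 33, 33, 33, 33, 33, 33, 33]  (not all equal)
t=9: [271, 272, 272, 272, 272, 272, 272, 272, 272, 272]  (not all equal)
t=10: [25, 25, 25, 25, 25, 25, 25, 25, 25, 25]  (all equal)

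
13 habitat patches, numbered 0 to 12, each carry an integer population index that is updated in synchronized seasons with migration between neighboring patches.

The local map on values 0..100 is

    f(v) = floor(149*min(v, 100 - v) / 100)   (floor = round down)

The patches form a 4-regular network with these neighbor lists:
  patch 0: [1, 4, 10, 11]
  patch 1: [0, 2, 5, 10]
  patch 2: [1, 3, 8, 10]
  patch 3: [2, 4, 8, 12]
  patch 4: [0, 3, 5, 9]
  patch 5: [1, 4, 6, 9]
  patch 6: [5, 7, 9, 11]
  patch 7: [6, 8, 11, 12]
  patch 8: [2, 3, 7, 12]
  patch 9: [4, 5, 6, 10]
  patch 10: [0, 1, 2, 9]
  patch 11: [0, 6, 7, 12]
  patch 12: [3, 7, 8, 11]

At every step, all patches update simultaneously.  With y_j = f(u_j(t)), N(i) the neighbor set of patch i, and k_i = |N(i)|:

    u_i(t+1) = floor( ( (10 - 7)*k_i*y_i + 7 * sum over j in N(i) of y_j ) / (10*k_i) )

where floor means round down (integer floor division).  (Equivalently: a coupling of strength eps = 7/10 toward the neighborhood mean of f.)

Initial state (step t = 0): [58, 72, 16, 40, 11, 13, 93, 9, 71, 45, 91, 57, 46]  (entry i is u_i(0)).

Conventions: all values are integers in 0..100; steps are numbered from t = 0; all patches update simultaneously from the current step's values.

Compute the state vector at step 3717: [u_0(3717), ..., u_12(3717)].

Answer: [64, 64, 64, 64, 64, 64, 64, 64, 64, 64, 64, 64, 64]
Key observation: The state at step 17, [65, 65, 65, 65, 65, 65, 65, 65, 65, 65, 65, 65, 65], reappears at step 25: the system is in a cycle of period 8 from step 17 on.  Therefore the state at step 3717 equals the state at step 17 + ((3717 - 17) mod 8) = 21, which is [64, 64, 64, 64, 64, 64, 64, 64, 64, 64, 64, 64, 64].

Derivation:
t=0: [58, 72, 16, 40, 11, 13, 93, 9, 71, 45, 91, 57, 46]
t=1: [42, 32, 34, 43, 41, 29, 31, 36, 41, 30, 37, 45, 51]
t=2: [58, 50, 54, 62, 55, 47, 50, 59, 60, 49, 52, 61, 64]
t=3: [65, 69, 65, 60, 65, 71, 68, 61, 59, 71, 69, 61, 56]
t=4: [50, 47, 52, 57, 50, 45, 49, 57, 59, 45, 47, 56, 60]
t=5: [71, 70, 67, 65, 69, 69, 67, 64, 63, 69, 70, 66, 62]
t=6: [45, 45, 48, 51, 46, 46, 48, 52, 53, 46, 45, 50, 53]
t=7: [68, 67, 69, 70, 68, 68, 70, 71, 70, 68, 67, 71, 71]
t=8: [47, 47, 46, 44, 46, 46, 44, 43, 44, 46, 47, 43, 43]
t=9: [68, 69, 67, 65, 67, 67, 65, 64, 65, 67, 69, 65, 64]
t=10: [47, 47, 49, 51, 49, 49, 51, 52, 51, 49, 47, 51, 52]
t=11: [71, 71, 71, 72, 72, 72, 72, 72, 72, 72, 71, 71, 72]
t=12: [42, 42, 42, 41, 41, 41, 41, 41, 41, 41, 42, 41, 41]
t=13: [61, 61, 61, 61, 61, 61, 61, 61, 61, 61, 61, 61, 61]
t=14: [58, 58, 58, 58, 58, 58, 58, 58, 58, 58, 58, 58, 58]
t=15: [62, 62, 62, 62, 62, 62, 62, 62, 62, 62, 62, 62, 62]
t=16: [56, 56, 56, 56, 56, 56, 56, 56, 56, 56, 56, 56, 56]
t=17: [65, 65, 65, 65, 65, 65, 65, 65, 65, 65, 65, 65, 65]
t=18: [52, 52, 52, 52, 52, 52, 52, 52, 52, 52, 52, 52, 52]
t=19: [71, 71, 71, 71, 71, 71, 71, 71, 71, 71, 71, 71, 71]
t=20: [43, 43, 43, 43, 43, 43, 43, 43, 43, 43, 43, 43, 43]
t=21: [64, 64, 64, 64, 64, 64, 64, 64, 64, 64, 64, 64, 64]
t=22: [53, 53, 53, 53, 53, 53, 53, 53, 53, 53, 53, 53, 53]
t=23: [70, 70, 70, 70, 70, 70, 70, 70, 70, 70, 70, 70, 70]
t=24: [44, 44, 44, 44, 44, 44, 44, 44, 44, 44, 44, 44, 44]
t=25: [65, 65, 65, 65, 65, 65, 65, 65, 65, 65, 65, 65, 65]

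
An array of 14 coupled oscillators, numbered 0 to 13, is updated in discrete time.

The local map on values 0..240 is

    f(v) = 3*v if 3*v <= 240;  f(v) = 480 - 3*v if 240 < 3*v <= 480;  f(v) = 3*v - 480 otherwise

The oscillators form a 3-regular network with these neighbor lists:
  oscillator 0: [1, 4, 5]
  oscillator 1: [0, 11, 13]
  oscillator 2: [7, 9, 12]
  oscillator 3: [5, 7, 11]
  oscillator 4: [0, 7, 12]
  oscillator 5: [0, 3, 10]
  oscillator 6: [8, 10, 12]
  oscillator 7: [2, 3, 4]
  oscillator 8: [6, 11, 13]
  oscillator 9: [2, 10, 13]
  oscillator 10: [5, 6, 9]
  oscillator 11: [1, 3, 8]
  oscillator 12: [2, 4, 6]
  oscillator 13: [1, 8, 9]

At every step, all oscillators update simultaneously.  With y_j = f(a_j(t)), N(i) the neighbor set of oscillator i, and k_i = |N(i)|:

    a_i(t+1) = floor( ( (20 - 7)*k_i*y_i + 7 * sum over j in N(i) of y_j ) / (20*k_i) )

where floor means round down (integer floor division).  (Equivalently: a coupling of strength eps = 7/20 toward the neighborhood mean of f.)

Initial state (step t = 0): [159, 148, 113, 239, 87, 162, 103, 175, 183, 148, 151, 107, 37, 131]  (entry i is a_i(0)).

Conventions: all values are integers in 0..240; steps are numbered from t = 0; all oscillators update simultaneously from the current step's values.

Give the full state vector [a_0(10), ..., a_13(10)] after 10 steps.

Simulating step by step:
t=0: [159, 148, 113, 239, 87, 162, 103, 175, 183, 148, 151, 107, 37, 131]
t=1: [32, 52, 114, 178, 160, 35, 135, 98, 93, 53, 42, 143, 134, 73]
t=2: [92, 144, 139, 75, 42, 100, 96, 143, 170, 159, 121, 81, 75, 202]
t=3: [173, 97, 73, 200, 137, 180, 168, 81, 84, 37, 119, 189, 190, 91]
t=4: [62, 161, 193, 122, 87, 71, 67, 201, 185, 136, 102, 119, 94, 196]
t=5: [171, 50, 110, 127, 201, 193, 182, 130, 99, 91, 169, 102, 189, 87]
t=6: [64, 147, 142, 106, 104, 82, 77, 101, 172, 180, 60, 163, 96, 205]
t=7: [176, 64, 85, 154, 174, 214, 197, 159, 67, 82, 178, 33, 177, 103]
t=8: [77, 161, 179, 42, 39, 119, 107, 35, 175, 204, 94, 112, 77, 184]
t=9: [178, 54, 91, 125, 142, 144, 158, 103, 73, 123, 177, 113, 189, 67]
t=10: [65, 151, 177, 110, 71, 55, 45, 153, 182, 125, 52, 148, 87, 188]

Answer: [65, 151, 177, 110, 71, 55, 45, 153, 182, 125, 52, 148, 87, 188]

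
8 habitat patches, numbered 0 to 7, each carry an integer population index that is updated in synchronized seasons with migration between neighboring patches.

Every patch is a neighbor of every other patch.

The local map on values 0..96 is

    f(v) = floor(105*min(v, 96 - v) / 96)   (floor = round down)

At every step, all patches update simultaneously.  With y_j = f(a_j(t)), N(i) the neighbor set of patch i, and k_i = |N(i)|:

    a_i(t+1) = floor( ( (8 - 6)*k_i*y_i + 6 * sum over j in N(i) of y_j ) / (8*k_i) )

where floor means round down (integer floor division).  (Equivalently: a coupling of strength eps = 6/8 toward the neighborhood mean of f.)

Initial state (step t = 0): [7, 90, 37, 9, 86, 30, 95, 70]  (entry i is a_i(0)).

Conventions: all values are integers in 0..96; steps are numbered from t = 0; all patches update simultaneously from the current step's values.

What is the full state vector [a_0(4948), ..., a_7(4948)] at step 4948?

Simulating step by step:
t=0: [7, 90, 37, 9, 86, 30, 95, 70]
t=1: [15, 15, 19, 15, 15, 18, 14, 18]
t=2: [16, 16, 17, 16, 16, 17, 16, 17]
t=3: [17, 17, 17, 17, 17, 17, 17, 17]
t=4: [18, 18, 18, 18, 18, 18, 18, 18]
t=5: [19, 19, 19, 19, 19, 19, 19, 19]
t=6: [20, 20, 20, 20, 20, 20, 20, 20]
t=7: [21, 21, 21, 21, 21, 21, 21, 21]
t=8: [22, 22, 22, 22, 22, 22, 22, 22]
t=9: [24, 24, 24, 24, 24, 24, 24, 24]
t=10: [26, 26, 26, 26, 26, 26, 26, 26]
t=11: [28, 28, 28, 28, 28, 28, 28, 28]
t=12: [30, 30, 30, 30, 30, 30, 30, 30]
t=13: [32, 32, 32, 32, 32, 32, 32, 32]
t=14: [35, 35, 35, 35, 35, 35, 35, 35]
t=15: [38, 38, 38, 38, 38, 38, 38, 38]
t=16: [41, 41, 41, 41, 41, 41, 41, 41]
t=17: [44, 44, 44, 44, 44, 44, 44, 44]
t=18: [48, 48, 48, 48, 48, 48, 48, 48]
t=19: [52, 52, 52, 52, 52, 52, 52, 52]
t=20: [48, 48, 48, 48, 48, 48, 48, 48]

Answer: [48, 48, 48, 48, 48, 48, 48, 48]
Key observation: The state at step 18, [48, 48, 48, 48, 48, 48, 48, 48], reappears at step 20: the system is in a cycle of period 2 from step 18 on.  Therefore the state at step 4948 equals the state at step 18 + ((4948 - 18) mod 2) = 18, which is [48, 48, 48, 48, 48, 48, 48, 48].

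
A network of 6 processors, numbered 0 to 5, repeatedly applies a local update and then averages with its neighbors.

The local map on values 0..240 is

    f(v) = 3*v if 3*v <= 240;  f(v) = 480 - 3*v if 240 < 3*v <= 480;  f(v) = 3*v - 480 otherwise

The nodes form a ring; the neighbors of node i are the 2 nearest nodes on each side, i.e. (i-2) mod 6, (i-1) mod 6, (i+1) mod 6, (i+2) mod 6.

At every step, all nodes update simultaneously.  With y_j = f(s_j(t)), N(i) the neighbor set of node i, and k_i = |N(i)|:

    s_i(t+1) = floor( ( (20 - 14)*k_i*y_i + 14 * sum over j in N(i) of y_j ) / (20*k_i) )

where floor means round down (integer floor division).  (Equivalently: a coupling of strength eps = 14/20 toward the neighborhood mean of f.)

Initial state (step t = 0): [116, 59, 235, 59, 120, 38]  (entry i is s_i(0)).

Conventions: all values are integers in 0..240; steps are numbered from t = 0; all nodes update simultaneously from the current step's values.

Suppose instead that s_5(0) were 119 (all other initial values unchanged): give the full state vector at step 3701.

Simulating step by step:
t=0: [116, 59, 235, 59, 120, 119]
t=1: [152, 168, 173, 165, 150, 142]
t=2: [32, 30, 27, 30, 32, 32]
t=3: [92, 90, 89, 90, 92, 93]
t=4: [206, 207, 208, 207, 206, 205]
t=5: [139, 139, 140, 139, 139, 138]
t=6: [63, 63, 62, 63, 63, 63]
t=7: [188, 188, 188, 188, 188, 189]
t=8: [84, 84, 84, 84, 84, 84]
t=9: [228, 228, 228, 228, 228, 228]
t=10: [204, 204, 204, 204, 204, 204]
t=11: [132, 132, 132, 132, 132, 132]
t=12: [84, 84, 84, 84, 84, 84]

Answer: [228, 228, 228, 228, 228, 228]
Key observation: The state at step 8, [84, 84, 84, 84, 84, 84], reappears at step 12: the system is in a cycle of period 4 from step 8 on.  Therefore the state at step 3701 equals the state at step 8 + ((3701 - 8) mod 4) = 9, which is [228, 228, 228, 228, 228, 228].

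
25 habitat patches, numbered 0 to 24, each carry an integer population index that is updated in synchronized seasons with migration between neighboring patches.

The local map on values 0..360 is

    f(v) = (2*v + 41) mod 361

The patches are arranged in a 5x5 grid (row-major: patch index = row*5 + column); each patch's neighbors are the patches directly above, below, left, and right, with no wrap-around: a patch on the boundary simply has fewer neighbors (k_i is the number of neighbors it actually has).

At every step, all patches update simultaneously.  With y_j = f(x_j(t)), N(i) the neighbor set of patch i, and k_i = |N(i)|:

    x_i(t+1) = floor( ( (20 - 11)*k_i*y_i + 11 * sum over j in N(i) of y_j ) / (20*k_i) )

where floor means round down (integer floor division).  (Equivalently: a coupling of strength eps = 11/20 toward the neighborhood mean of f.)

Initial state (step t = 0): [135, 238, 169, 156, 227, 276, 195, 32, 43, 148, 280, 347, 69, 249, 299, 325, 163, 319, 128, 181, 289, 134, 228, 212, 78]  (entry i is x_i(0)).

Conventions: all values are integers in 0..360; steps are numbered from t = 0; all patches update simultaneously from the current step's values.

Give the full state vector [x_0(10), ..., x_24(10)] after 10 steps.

Simulating step by step:
t=0: [135, 238, 169, 156, 227, 276, 195, 32, 43, 148, 280, 347, 69, 249, 299, 325, 163, 319, 128, 181, 289, 134, 228, 212, 78]
t=1: [246, 143, 120, 210, 250, 218, 101, 101, 190, 250, 213, 73, 164, 201, 227, 240, 136, 228, 221, 160, 291, 212, 195, 162, 128]
t=2: [199, 274, 249, 140, 158, 147, 229, 190, 110, 149, 132, 176, 92, 81, 108, 196, 221, 131, 85, 101, 190, 165, 76, 91, 134]
t=3: [189, 174, 191, 290, 342, 246, 152, 137, 244, 312, 217, 123, 183, 222, 259, 121, 112, 239, 228, 251, 49, 73, 185, 231, 267]
t=4: [81, 97, 138, 159, 156, 172, 265, 227, 213, 204, 187, 235, 142, 131, 200, 222, 245, 139, 144, 182, 191, 167, 111, 137, 185]
t=5: [162, 239, 276, 303, 281, 96, 169, 192, 169, 138, 78, 171, 270, 251, 115, 108, 159, 293, 282, 103, 65, 97, 237, 259, 121]
t=6: [109, 117, 197, 218, 274, 145, 73, 95, 124, 240, 182, 119, 172, 185, 258, 248, 268, 254, 232, 257, 212, 231, 197, 213, 249]
t=7: [283, 219, 147, 160, 178, 238, 237, 182, 206, 202, 163, 190, 113, 112, 162, 145, 205, 147, 138, 182, 134, 136, 113, 120, 162]
t=8: [186, 187, 180, 84, 39, 144, 121, 136, 95, 62, 102, 98, 216, 212, 73, 223, 183, 280, 269, 79, 316, 262, 290, 234, 91]
t=9: [128, 93, 123, 165, 156, 254, 255, 232, 212, 172, 237, 200, 173, 149, 169, 167, 131, 195, 193, 204, 231, 205, 225, 195, 195]
t=10: [247, 244, 199, 140, 168, 202, 173, 148, 117, 97, 121, 128, 98, 181, 90, 116, 171, 103, 107, 67, 92, 145, 100, 80, 74]

Answer: [247, 244, 199, 140, 168, 202, 173, 148, 117, 97, 121, 128, 98, 181, 90, 116, 171, 103, 107, 67, 92, 145, 100, 80, 74]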